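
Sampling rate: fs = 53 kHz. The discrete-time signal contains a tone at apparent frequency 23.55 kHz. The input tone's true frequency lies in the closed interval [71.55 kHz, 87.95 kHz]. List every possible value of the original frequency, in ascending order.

Frequencies that alias to 23.55 kHz are k·fs ± 23.55 kHz for integer k ≥ 0.
k=0: 23.55 kHz.
k=1: 29.45 kHz, 76.55 kHz.
k=2: 82.45 kHz, 129.55 kHz.
k=3: 135.45 kHz, 182.55 kHz.
Within [71.55 kHz, 87.95 kHz]: 76.55 kHz, 82.45 kHz.

76.55 kHz, 82.45 kHz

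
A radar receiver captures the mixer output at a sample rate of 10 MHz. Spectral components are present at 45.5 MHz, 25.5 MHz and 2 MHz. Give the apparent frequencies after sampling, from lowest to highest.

fs/2 = 5 MHz.
45.5 MHz mod fs = 5.5 MHz.
5.5 MHz > fs/2 = 5 MHz, folds to fs − 5.5 MHz = 4.5 MHz.
25.5 MHz mod fs = 5.5 MHz.
5.5 MHz > fs/2 = 5 MHz, folds to fs − 5.5 MHz = 4.5 MHz.
2 MHz ≤ fs/2 = 5 MHz, passes unchanged.
Distinct values: {2 MHz, 4.5 MHz}.

2 MHz, 4.5 MHz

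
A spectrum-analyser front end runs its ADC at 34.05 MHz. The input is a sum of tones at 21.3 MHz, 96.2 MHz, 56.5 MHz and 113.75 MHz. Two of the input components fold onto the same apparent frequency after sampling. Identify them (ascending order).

56.5 MHz, 113.75 MHz

fs/2 = 17.025 MHz.
21.3 MHz > fs/2 = 17.025 MHz, folds to fs − 21.3 MHz = 12.75 MHz.
96.2 MHz mod fs = 28.1 MHz.
28.1 MHz > fs/2 = 17.025 MHz, folds to fs − 28.1 MHz = 5.95 MHz.
56.5 MHz mod fs = 22.45 MHz.
22.45 MHz > fs/2 = 17.025 MHz, folds to fs − 22.45 MHz = 11.6 MHz.
113.75 MHz mod fs = 11.6 MHz.
11.6 MHz ≤ fs/2 = 17.025 MHz, appears at 11.6 MHz.
56.5 MHz and 113.75 MHz both map to 11.6 MHz.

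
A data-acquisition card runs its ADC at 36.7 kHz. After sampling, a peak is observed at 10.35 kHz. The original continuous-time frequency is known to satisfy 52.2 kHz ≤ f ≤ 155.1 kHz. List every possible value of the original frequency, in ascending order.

Frequencies that alias to 10.35 kHz are k·fs ± 10.35 kHz for integer k ≥ 0.
k=0: 10.35 kHz.
k=1: 26.35 kHz, 47.05 kHz.
k=2: 63.05 kHz, 83.75 kHz.
k=3: 99.75 kHz, 120.45 kHz.
k=4: 136.45 kHz, 157.15 kHz.
k=5: 173.15 kHz, 193.85 kHz.
Within [52.2 kHz, 155.1 kHz]: 63.05 kHz, 83.75 kHz, 99.75 kHz, 120.45 kHz, 136.45 kHz.

63.05 kHz, 83.75 kHz, 99.75 kHz, 120.45 kHz, 136.45 kHz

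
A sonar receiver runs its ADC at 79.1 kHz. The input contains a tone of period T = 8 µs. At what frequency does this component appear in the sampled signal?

T = 8 µs → f = 1/T = 125 kHz.
125 kHz mod fs = 45.9 kHz.
45.9 kHz > fs/2 = 39.55 kHz, folds to fs − 45.9 kHz = 33.2 kHz.

33.2 kHz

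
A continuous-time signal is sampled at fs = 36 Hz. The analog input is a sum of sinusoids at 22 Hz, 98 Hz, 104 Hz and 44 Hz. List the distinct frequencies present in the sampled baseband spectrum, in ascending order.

fs/2 = 18 Hz.
22 Hz > fs/2 = 18 Hz, folds to fs − 22 Hz = 14 Hz.
98 Hz mod fs = 26 Hz.
26 Hz > fs/2 = 18 Hz, folds to fs − 26 Hz = 10 Hz.
104 Hz mod fs = 32 Hz.
32 Hz > fs/2 = 18 Hz, folds to fs − 32 Hz = 4 Hz.
44 Hz mod fs = 8 Hz.
8 Hz ≤ fs/2 = 18 Hz, appears at 8 Hz.
Distinct values: {4 Hz, 8 Hz, 10 Hz, 14 Hz}.

4 Hz, 8 Hz, 10 Hz, 14 Hz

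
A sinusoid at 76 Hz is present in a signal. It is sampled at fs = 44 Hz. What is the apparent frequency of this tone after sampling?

76 Hz mod fs = 32 Hz.
32 Hz > fs/2 = 22 Hz, folds to fs − 32 Hz = 12 Hz.

12 Hz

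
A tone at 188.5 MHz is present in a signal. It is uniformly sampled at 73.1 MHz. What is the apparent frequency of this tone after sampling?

30.8 MHz

188.5 MHz mod fs = 42.3 MHz.
42.3 MHz > fs/2 = 36.55 MHz, folds to fs − 42.3 MHz = 30.8 MHz.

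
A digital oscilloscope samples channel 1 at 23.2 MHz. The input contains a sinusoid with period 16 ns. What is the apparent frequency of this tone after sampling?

7.1 MHz

T = 16 ns → f = 1/T = 62.5 MHz.
62.5 MHz mod fs = 16.1 MHz.
16.1 MHz > fs/2 = 11.6 MHz, folds to fs − 16.1 MHz = 7.1 MHz.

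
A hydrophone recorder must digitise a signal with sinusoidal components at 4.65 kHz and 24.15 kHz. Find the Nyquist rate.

Highest-frequency component: 24.15 kHz.
Nyquist rate = 2 × 24.15 kHz = 48.3 kHz.

48.3 kHz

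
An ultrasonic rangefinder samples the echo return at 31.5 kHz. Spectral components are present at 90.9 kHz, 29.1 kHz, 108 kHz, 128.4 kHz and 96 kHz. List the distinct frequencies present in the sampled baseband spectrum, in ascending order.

fs/2 = 15.75 kHz.
90.9 kHz mod fs = 27.9 kHz.
27.9 kHz > fs/2 = 15.75 kHz, folds to fs − 27.9 kHz = 3.6 kHz.
29.1 kHz > fs/2 = 15.75 kHz, folds to fs − 29.1 kHz = 2.4 kHz.
108 kHz mod fs = 13.5 kHz.
13.5 kHz ≤ fs/2 = 15.75 kHz, appears at 13.5 kHz.
128.4 kHz mod fs = 2.4 kHz.
2.4 kHz ≤ fs/2 = 15.75 kHz, appears at 2.4 kHz.
96 kHz mod fs = 1.5 kHz.
1.5 kHz ≤ fs/2 = 15.75 kHz, appears at 1.5 kHz.
Distinct values: {1.5 kHz, 2.4 kHz, 3.6 kHz, 13.5 kHz}.

1.5 kHz, 2.4 kHz, 3.6 kHz, 13.5 kHz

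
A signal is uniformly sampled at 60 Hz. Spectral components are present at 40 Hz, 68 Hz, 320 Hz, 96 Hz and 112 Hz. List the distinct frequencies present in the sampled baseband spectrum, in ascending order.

fs/2 = 30 Hz.
40 Hz > fs/2 = 30 Hz, folds to fs − 40 Hz = 20 Hz.
68 Hz mod fs = 8 Hz.
8 Hz ≤ fs/2 = 30 Hz, appears at 8 Hz.
320 Hz mod fs = 20 Hz.
20 Hz ≤ fs/2 = 30 Hz, appears at 20 Hz.
96 Hz mod fs = 36 Hz.
36 Hz > fs/2 = 30 Hz, folds to fs − 36 Hz = 24 Hz.
112 Hz mod fs = 52 Hz.
52 Hz > fs/2 = 30 Hz, folds to fs − 52 Hz = 8 Hz.
Distinct values: {8 Hz, 20 Hz, 24 Hz}.

8 Hz, 20 Hz, 24 Hz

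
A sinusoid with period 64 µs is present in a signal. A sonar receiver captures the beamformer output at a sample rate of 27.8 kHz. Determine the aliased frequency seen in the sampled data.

12.175 kHz

T = 64 µs → f = 1/T = 15.625 kHz.
15.625 kHz > fs/2 = 13.9 kHz, folds to fs − 15.625 kHz = 12.175 kHz.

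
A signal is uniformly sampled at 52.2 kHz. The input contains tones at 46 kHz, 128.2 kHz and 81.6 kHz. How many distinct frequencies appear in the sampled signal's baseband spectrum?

fs/2 = 26.1 kHz.
46 kHz > fs/2 = 26.1 kHz, folds to fs − 46 kHz = 6.2 kHz.
128.2 kHz mod fs = 23.8 kHz.
23.8 kHz ≤ fs/2 = 26.1 kHz, appears at 23.8 kHz.
81.6 kHz mod fs = 29.4 kHz.
29.4 kHz > fs/2 = 26.1 kHz, folds to fs − 29.4 kHz = 22.8 kHz.
Distinct values: {6.2 kHz, 22.8 kHz, 23.8 kHz} → 3.

3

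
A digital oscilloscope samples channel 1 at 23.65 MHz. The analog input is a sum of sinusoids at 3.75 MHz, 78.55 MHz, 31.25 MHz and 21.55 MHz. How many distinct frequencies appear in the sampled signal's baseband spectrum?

3

fs/2 = 11.825 MHz.
3.75 MHz ≤ fs/2 = 11.825 MHz, passes unchanged.
78.55 MHz mod fs = 7.6 MHz.
7.6 MHz ≤ fs/2 = 11.825 MHz, appears at 7.6 MHz.
31.25 MHz mod fs = 7.6 MHz.
7.6 MHz ≤ fs/2 = 11.825 MHz, appears at 7.6 MHz.
21.55 MHz > fs/2 = 11.825 MHz, folds to fs − 21.55 MHz = 2.1 MHz.
Distinct values: {2.1 MHz, 3.75 MHz, 7.6 MHz} → 3.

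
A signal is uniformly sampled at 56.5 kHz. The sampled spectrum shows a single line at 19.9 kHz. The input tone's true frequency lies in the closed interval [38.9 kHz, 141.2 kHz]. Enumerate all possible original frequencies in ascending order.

Frequencies that alias to 19.9 kHz are k·fs ± 19.9 kHz for integer k ≥ 0.
k=0: 19.9 kHz.
k=1: 36.6 kHz, 76.4 kHz.
k=2: 93.1 kHz, 132.9 kHz.
k=3: 149.6 kHz, 189.4 kHz.
Within [38.9 kHz, 141.2 kHz]: 76.4 kHz, 93.1 kHz, 132.9 kHz.

76.4 kHz, 93.1 kHz, 132.9 kHz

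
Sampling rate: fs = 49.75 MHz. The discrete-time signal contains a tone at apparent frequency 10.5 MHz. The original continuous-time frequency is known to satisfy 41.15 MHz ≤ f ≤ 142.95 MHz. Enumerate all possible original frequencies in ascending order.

60.25 MHz, 89 MHz, 110 MHz, 138.75 MHz

Frequencies that alias to 10.5 MHz are k·fs ± 10.5 MHz for integer k ≥ 0.
k=0: 10.5 MHz.
k=1: 39.25 MHz, 60.25 MHz.
k=2: 89 MHz, 110 MHz.
k=3: 138.75 MHz, 159.75 MHz.
k=4: 188.5 MHz, 209.5 MHz.
Within [41.15 MHz, 142.95 MHz]: 60.25 MHz, 89 MHz, 110 MHz, 138.75 MHz.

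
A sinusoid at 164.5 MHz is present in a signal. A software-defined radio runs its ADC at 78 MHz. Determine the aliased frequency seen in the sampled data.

8.5 MHz

164.5 MHz mod fs = 8.5 MHz.
8.5 MHz ≤ fs/2 = 39 MHz, appears at 8.5 MHz.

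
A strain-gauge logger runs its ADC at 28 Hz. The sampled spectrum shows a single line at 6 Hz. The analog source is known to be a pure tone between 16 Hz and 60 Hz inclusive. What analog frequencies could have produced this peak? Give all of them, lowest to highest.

Frequencies that alias to 6 Hz are k·fs ± 6 Hz for integer k ≥ 0.
k=0: 6 Hz.
k=1: 22 Hz, 34 Hz.
k=2: 50 Hz, 62 Hz.
k=3: 78 Hz, 90 Hz.
Within [16 Hz, 60 Hz]: 22 Hz, 34 Hz, 50 Hz.

22 Hz, 34 Hz, 50 Hz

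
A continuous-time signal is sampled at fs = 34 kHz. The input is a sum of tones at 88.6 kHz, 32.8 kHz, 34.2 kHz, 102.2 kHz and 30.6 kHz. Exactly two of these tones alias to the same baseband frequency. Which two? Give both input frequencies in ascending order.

fs/2 = 17 kHz.
88.6 kHz mod fs = 20.6 kHz.
20.6 kHz > fs/2 = 17 kHz, folds to fs − 20.6 kHz = 13.4 kHz.
32.8 kHz > fs/2 = 17 kHz, folds to fs − 32.8 kHz = 1.2 kHz.
34.2 kHz mod fs = 0.2 kHz.
0.2 kHz ≤ fs/2 = 17 kHz, appears at 0.2 kHz.
102.2 kHz mod fs = 0.2 kHz.
0.2 kHz ≤ fs/2 = 17 kHz, appears at 0.2 kHz.
30.6 kHz > fs/2 = 17 kHz, folds to fs − 30.6 kHz = 3.4 kHz.
34.2 kHz and 102.2 kHz both map to 0.2 kHz.

34.2 kHz, 102.2 kHz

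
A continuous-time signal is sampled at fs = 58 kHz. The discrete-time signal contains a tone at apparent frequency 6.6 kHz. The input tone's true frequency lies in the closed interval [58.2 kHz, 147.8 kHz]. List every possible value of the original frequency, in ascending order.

64.6 kHz, 109.4 kHz, 122.6 kHz

Frequencies that alias to 6.6 kHz are k·fs ± 6.6 kHz for integer k ≥ 0.
k=0: 6.6 kHz.
k=1: 51.4 kHz, 64.6 kHz.
k=2: 109.4 kHz, 122.6 kHz.
k=3: 167.4 kHz, 180.6 kHz.
Within [58.2 kHz, 147.8 kHz]: 64.6 kHz, 109.4 kHz, 122.6 kHz.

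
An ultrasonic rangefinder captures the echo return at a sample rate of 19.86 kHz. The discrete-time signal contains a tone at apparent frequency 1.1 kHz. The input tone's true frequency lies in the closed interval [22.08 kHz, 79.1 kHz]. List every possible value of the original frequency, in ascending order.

Frequencies that alias to 1.1 kHz are k·fs ± 1.1 kHz for integer k ≥ 0.
k=0: 1.1 kHz.
k=1: 18.76 kHz, 20.96 kHz.
k=2: 38.62 kHz, 40.82 kHz.
k=3: 58.48 kHz, 60.68 kHz.
k=4: 78.34 kHz, 80.54 kHz.
k=5: 98.2 kHz, 100.4 kHz.
Within [22.08 kHz, 79.1 kHz]: 38.62 kHz, 40.82 kHz, 58.48 kHz, 60.68 kHz, 78.34 kHz.

38.62 kHz, 40.82 kHz, 58.48 kHz, 60.68 kHz, 78.34 kHz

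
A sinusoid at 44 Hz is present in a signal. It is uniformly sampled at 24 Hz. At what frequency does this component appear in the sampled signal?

44 Hz mod fs = 20 Hz.
20 Hz > fs/2 = 12 Hz, folds to fs − 20 Hz = 4 Hz.

4 Hz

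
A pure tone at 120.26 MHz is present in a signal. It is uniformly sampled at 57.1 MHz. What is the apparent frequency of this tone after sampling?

120.26 MHz mod fs = 6.06 MHz.
6.06 MHz ≤ fs/2 = 28.55 MHz, appears at 6.06 MHz.

6.06 MHz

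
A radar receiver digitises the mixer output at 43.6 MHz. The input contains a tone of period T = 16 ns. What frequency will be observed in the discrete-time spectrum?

18.9 MHz

T = 16 ns → f = 1/T = 62.5 MHz.
62.5 MHz mod fs = 18.9 MHz.
18.9 MHz ≤ fs/2 = 21.8 MHz, appears at 18.9 MHz.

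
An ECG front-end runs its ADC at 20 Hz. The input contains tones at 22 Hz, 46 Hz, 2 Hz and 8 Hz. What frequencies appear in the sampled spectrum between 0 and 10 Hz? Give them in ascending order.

2 Hz, 6 Hz, 8 Hz

fs/2 = 10 Hz.
22 Hz mod fs = 2 Hz.
2 Hz ≤ fs/2 = 10 Hz, appears at 2 Hz.
46 Hz mod fs = 6 Hz.
6 Hz ≤ fs/2 = 10 Hz, appears at 6 Hz.
2 Hz ≤ fs/2 = 10 Hz, passes unchanged.
8 Hz ≤ fs/2 = 10 Hz, passes unchanged.
Distinct values: {2 Hz, 6 Hz, 8 Hz}.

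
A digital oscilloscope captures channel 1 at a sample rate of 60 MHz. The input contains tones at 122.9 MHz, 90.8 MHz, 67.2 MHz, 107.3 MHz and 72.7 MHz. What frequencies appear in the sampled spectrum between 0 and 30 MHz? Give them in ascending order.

2.9 MHz, 7.2 MHz, 12.7 MHz, 29.2 MHz

fs/2 = 30 MHz.
122.9 MHz mod fs = 2.9 MHz.
2.9 MHz ≤ fs/2 = 30 MHz, appears at 2.9 MHz.
90.8 MHz mod fs = 30.8 MHz.
30.8 MHz > fs/2 = 30 MHz, folds to fs − 30.8 MHz = 29.2 MHz.
67.2 MHz mod fs = 7.2 MHz.
7.2 MHz ≤ fs/2 = 30 MHz, appears at 7.2 MHz.
107.3 MHz mod fs = 47.3 MHz.
47.3 MHz > fs/2 = 30 MHz, folds to fs − 47.3 MHz = 12.7 MHz.
72.7 MHz mod fs = 12.7 MHz.
12.7 MHz ≤ fs/2 = 30 MHz, appears at 12.7 MHz.
Distinct values: {2.9 MHz, 7.2 MHz, 12.7 MHz, 29.2 MHz}.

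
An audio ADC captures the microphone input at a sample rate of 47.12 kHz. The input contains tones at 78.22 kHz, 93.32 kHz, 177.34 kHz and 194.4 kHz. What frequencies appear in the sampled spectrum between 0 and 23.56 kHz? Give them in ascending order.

0.92 kHz, 5.92 kHz, 11.14 kHz, 16.02 kHz

fs/2 = 23.56 kHz.
78.22 kHz mod fs = 31.1 kHz.
31.1 kHz > fs/2 = 23.56 kHz, folds to fs − 31.1 kHz = 16.02 kHz.
93.32 kHz mod fs = 46.2 kHz.
46.2 kHz > fs/2 = 23.56 kHz, folds to fs − 46.2 kHz = 0.92 kHz.
177.34 kHz mod fs = 35.98 kHz.
35.98 kHz > fs/2 = 23.56 kHz, folds to fs − 35.98 kHz = 11.14 kHz.
194.4 kHz mod fs = 5.92 kHz.
5.92 kHz ≤ fs/2 = 23.56 kHz, appears at 5.92 kHz.
Distinct values: {0.92 kHz, 5.92 kHz, 11.14 kHz, 16.02 kHz}.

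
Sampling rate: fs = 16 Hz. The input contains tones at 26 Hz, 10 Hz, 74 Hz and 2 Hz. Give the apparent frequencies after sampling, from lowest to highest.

2 Hz, 6 Hz

fs/2 = 8 Hz.
26 Hz mod fs = 10 Hz.
10 Hz > fs/2 = 8 Hz, folds to fs − 10 Hz = 6 Hz.
10 Hz > fs/2 = 8 Hz, folds to fs − 10 Hz = 6 Hz.
74 Hz mod fs = 10 Hz.
10 Hz > fs/2 = 8 Hz, folds to fs − 10 Hz = 6 Hz.
2 Hz ≤ fs/2 = 8 Hz, passes unchanged.
Distinct values: {2 Hz, 6 Hz}.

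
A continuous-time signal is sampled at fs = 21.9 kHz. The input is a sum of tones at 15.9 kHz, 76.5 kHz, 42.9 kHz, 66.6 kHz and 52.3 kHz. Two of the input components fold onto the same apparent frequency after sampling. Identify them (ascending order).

fs/2 = 10.95 kHz.
15.9 kHz > fs/2 = 10.95 kHz, folds to fs − 15.9 kHz = 6 kHz.
76.5 kHz mod fs = 10.8 kHz.
10.8 kHz ≤ fs/2 = 10.95 kHz, appears at 10.8 kHz.
42.9 kHz mod fs = 21 kHz.
21 kHz > fs/2 = 10.95 kHz, folds to fs − 21 kHz = 0.9 kHz.
66.6 kHz mod fs = 0.9 kHz.
0.9 kHz ≤ fs/2 = 10.95 kHz, appears at 0.9 kHz.
52.3 kHz mod fs = 8.5 kHz.
8.5 kHz ≤ fs/2 = 10.95 kHz, appears at 8.5 kHz.
42.9 kHz and 66.6 kHz both map to 0.9 kHz.

42.9 kHz, 66.6 kHz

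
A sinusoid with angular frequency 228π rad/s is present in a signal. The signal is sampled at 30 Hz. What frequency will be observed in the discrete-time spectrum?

6 Hz

ω = 228π rad/s → f = ω/(2π) = 114 Hz.
114 Hz mod fs = 24 Hz.
24 Hz > fs/2 = 15 Hz, folds to fs − 24 Hz = 6 Hz.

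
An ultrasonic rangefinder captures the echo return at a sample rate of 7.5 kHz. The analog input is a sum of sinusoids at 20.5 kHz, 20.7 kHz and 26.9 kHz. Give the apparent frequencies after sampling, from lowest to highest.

fs/2 = 3.75 kHz.
20.5 kHz mod fs = 5.5 kHz.
5.5 kHz > fs/2 = 3.75 kHz, folds to fs − 5.5 kHz = 2 kHz.
20.7 kHz mod fs = 5.7 kHz.
5.7 kHz > fs/2 = 3.75 kHz, folds to fs − 5.7 kHz = 1.8 kHz.
26.9 kHz mod fs = 4.4 kHz.
4.4 kHz > fs/2 = 3.75 kHz, folds to fs − 4.4 kHz = 3.1 kHz.
Distinct values: {1.8 kHz, 2 kHz, 3.1 kHz}.

1.8 kHz, 2 kHz, 3.1 kHz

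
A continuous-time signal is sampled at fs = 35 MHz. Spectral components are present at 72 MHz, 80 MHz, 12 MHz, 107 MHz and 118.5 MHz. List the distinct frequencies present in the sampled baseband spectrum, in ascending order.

2 MHz, 10 MHz, 12 MHz, 13.5 MHz

fs/2 = 17.5 MHz.
72 MHz mod fs = 2 MHz.
2 MHz ≤ fs/2 = 17.5 MHz, appears at 2 MHz.
80 MHz mod fs = 10 MHz.
10 MHz ≤ fs/2 = 17.5 MHz, appears at 10 MHz.
12 MHz ≤ fs/2 = 17.5 MHz, passes unchanged.
107 MHz mod fs = 2 MHz.
2 MHz ≤ fs/2 = 17.5 MHz, appears at 2 MHz.
118.5 MHz mod fs = 13.5 MHz.
13.5 MHz ≤ fs/2 = 17.5 MHz, appears at 13.5 MHz.
Distinct values: {2 MHz, 10 MHz, 12 MHz, 13.5 MHz}.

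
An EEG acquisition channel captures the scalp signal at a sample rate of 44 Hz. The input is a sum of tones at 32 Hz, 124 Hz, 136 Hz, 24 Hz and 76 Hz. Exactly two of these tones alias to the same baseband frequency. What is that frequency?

12 Hz

fs/2 = 22 Hz.
32 Hz > fs/2 = 22 Hz, folds to fs − 32 Hz = 12 Hz.
124 Hz mod fs = 36 Hz.
36 Hz > fs/2 = 22 Hz, folds to fs − 36 Hz = 8 Hz.
136 Hz mod fs = 4 Hz.
4 Hz ≤ fs/2 = 22 Hz, appears at 4 Hz.
24 Hz > fs/2 = 22 Hz, folds to fs − 24 Hz = 20 Hz.
76 Hz mod fs = 32 Hz.
32 Hz > fs/2 = 22 Hz, folds to fs − 32 Hz = 12 Hz.
32 Hz and 76 Hz both map to 12 Hz.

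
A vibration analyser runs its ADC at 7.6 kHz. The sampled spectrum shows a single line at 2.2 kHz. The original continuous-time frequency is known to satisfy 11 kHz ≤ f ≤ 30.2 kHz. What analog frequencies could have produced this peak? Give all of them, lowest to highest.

Frequencies that alias to 2.2 kHz are k·fs ± 2.2 kHz for integer k ≥ 0.
k=0: 2.2 kHz.
k=1: 5.4 kHz, 9.8 kHz.
k=2: 13 kHz, 17.4 kHz.
k=3: 20.6 kHz, 25 kHz.
k=4: 28.2 kHz, 32.6 kHz.
k=5: 35.8 kHz, 40.2 kHz.
Within [11 kHz, 30.2 kHz]: 13 kHz, 17.4 kHz, 20.6 kHz, 25 kHz, 28.2 kHz.

13 kHz, 17.4 kHz, 20.6 kHz, 25 kHz, 28.2 kHz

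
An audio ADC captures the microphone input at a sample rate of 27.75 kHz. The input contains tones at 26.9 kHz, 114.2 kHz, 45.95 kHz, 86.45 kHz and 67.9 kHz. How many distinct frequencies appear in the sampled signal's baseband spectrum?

4

fs/2 = 13.875 kHz.
26.9 kHz > fs/2 = 13.875 kHz, folds to fs − 26.9 kHz = 0.85 kHz.
114.2 kHz mod fs = 3.2 kHz.
3.2 kHz ≤ fs/2 = 13.875 kHz, appears at 3.2 kHz.
45.95 kHz mod fs = 18.2 kHz.
18.2 kHz > fs/2 = 13.875 kHz, folds to fs − 18.2 kHz = 9.55 kHz.
86.45 kHz mod fs = 3.2 kHz.
3.2 kHz ≤ fs/2 = 13.875 kHz, appears at 3.2 kHz.
67.9 kHz mod fs = 12.4 kHz.
12.4 kHz ≤ fs/2 = 13.875 kHz, appears at 12.4 kHz.
Distinct values: {0.85 kHz, 3.2 kHz, 9.55 kHz, 12.4 kHz} → 4.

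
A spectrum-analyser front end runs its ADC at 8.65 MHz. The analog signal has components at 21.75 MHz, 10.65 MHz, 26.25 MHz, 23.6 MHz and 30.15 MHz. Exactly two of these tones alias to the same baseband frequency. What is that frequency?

4.2 MHz

fs/2 = 4.325 MHz.
21.75 MHz mod fs = 4.45 MHz.
4.45 MHz > fs/2 = 4.325 MHz, folds to fs − 4.45 MHz = 4.2 MHz.
10.65 MHz mod fs = 2 MHz.
2 MHz ≤ fs/2 = 4.325 MHz, appears at 2 MHz.
26.25 MHz mod fs = 0.3 MHz.
0.3 MHz ≤ fs/2 = 4.325 MHz, appears at 0.3 MHz.
23.6 MHz mod fs = 6.3 MHz.
6.3 MHz > fs/2 = 4.325 MHz, folds to fs − 6.3 MHz = 2.35 MHz.
30.15 MHz mod fs = 4.2 MHz.
4.2 MHz ≤ fs/2 = 4.325 MHz, appears at 4.2 MHz.
21.75 MHz and 30.15 MHz both map to 4.2 MHz.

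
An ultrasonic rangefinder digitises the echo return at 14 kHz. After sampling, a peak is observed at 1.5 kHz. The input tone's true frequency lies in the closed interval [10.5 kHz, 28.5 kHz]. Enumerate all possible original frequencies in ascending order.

12.5 kHz, 15.5 kHz, 26.5 kHz

Frequencies that alias to 1.5 kHz are k·fs ± 1.5 kHz for integer k ≥ 0.
k=0: 1.5 kHz.
k=1: 12.5 kHz, 15.5 kHz.
k=2: 26.5 kHz, 29.5 kHz.
k=3: 40.5 kHz, 43.5 kHz.
Within [10.5 kHz, 28.5 kHz]: 12.5 kHz, 15.5 kHz, 26.5 kHz.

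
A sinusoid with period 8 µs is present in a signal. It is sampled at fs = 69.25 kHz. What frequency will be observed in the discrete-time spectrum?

13.5 kHz

T = 8 µs → f = 1/T = 125 kHz.
125 kHz mod fs = 55.75 kHz.
55.75 kHz > fs/2 = 34.625 kHz, folds to fs − 55.75 kHz = 13.5 kHz.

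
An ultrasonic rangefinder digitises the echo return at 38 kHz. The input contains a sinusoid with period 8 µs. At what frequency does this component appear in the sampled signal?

11 kHz

T = 8 µs → f = 1/T = 125 kHz.
125 kHz mod fs = 11 kHz.
11 kHz ≤ fs/2 = 19 kHz, appears at 11 kHz.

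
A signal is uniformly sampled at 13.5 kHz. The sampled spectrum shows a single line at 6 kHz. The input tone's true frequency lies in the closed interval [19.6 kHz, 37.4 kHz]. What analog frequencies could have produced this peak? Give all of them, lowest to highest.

Frequencies that alias to 6 kHz are k·fs ± 6 kHz for integer k ≥ 0.
k=0: 6 kHz.
k=1: 7.5 kHz, 19.5 kHz.
k=2: 21 kHz, 33 kHz.
k=3: 34.5 kHz, 46.5 kHz.
k=4: 48 kHz, 60 kHz.
Within [19.6 kHz, 37.4 kHz]: 21 kHz, 33 kHz, 34.5 kHz.

21 kHz, 33 kHz, 34.5 kHz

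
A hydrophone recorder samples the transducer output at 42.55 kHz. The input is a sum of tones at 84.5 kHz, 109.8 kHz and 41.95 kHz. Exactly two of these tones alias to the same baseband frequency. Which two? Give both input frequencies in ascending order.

fs/2 = 21.275 kHz.
84.5 kHz mod fs = 41.95 kHz.
41.95 kHz > fs/2 = 21.275 kHz, folds to fs − 41.95 kHz = 0.6 kHz.
109.8 kHz mod fs = 24.7 kHz.
24.7 kHz > fs/2 = 21.275 kHz, folds to fs − 24.7 kHz = 17.85 kHz.
41.95 kHz > fs/2 = 21.275 kHz, folds to fs − 41.95 kHz = 0.6 kHz.
41.95 kHz and 84.5 kHz both map to 0.6 kHz.

41.95 kHz, 84.5 kHz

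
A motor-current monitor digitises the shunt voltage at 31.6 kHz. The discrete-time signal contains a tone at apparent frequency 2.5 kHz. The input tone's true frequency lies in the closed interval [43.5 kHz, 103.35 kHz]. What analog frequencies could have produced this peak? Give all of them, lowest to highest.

Frequencies that alias to 2.5 kHz are k·fs ± 2.5 kHz for integer k ≥ 0.
k=0: 2.5 kHz.
k=1: 29.1 kHz, 34.1 kHz.
k=2: 60.7 kHz, 65.7 kHz.
k=3: 92.3 kHz, 97.3 kHz.
k=4: 123.9 kHz, 128.9 kHz.
Within [43.5 kHz, 103.35 kHz]: 60.7 kHz, 65.7 kHz, 92.3 kHz, 97.3 kHz.

60.7 kHz, 65.7 kHz, 92.3 kHz, 97.3 kHz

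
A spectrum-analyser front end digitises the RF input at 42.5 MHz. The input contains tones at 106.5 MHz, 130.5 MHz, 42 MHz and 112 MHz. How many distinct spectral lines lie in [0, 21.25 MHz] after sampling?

fs/2 = 21.25 MHz.
106.5 MHz mod fs = 21.5 MHz.
21.5 MHz > fs/2 = 21.25 MHz, folds to fs − 21.5 MHz = 21 MHz.
130.5 MHz mod fs = 3 MHz.
3 MHz ≤ fs/2 = 21.25 MHz, appears at 3 MHz.
42 MHz > fs/2 = 21.25 MHz, folds to fs − 42 MHz = 0.5 MHz.
112 MHz mod fs = 27 MHz.
27 MHz > fs/2 = 21.25 MHz, folds to fs − 27 MHz = 15.5 MHz.
Distinct values: {0.5 MHz, 3 MHz, 15.5 MHz, 21 MHz} → 4.

4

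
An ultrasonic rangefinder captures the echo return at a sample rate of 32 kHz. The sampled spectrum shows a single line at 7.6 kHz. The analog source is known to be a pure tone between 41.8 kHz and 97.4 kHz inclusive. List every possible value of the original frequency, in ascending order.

Frequencies that alias to 7.6 kHz are k·fs ± 7.6 kHz for integer k ≥ 0.
k=0: 7.6 kHz.
k=1: 24.4 kHz, 39.6 kHz.
k=2: 56.4 kHz, 71.6 kHz.
k=3: 88.4 kHz, 103.6 kHz.
k=4: 120.4 kHz, 135.6 kHz.
Within [41.8 kHz, 97.4 kHz]: 56.4 kHz, 71.6 kHz, 88.4 kHz.

56.4 kHz, 71.6 kHz, 88.4 kHz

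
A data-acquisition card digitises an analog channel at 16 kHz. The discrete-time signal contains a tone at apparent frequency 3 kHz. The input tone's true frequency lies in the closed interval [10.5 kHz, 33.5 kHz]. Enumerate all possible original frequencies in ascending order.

13 kHz, 19 kHz, 29 kHz

Frequencies that alias to 3 kHz are k·fs ± 3 kHz for integer k ≥ 0.
k=0: 3 kHz.
k=1: 13 kHz, 19 kHz.
k=2: 29 kHz, 35 kHz.
k=3: 45 kHz, 51 kHz.
Within [10.5 kHz, 33.5 kHz]: 13 kHz, 19 kHz, 29 kHz.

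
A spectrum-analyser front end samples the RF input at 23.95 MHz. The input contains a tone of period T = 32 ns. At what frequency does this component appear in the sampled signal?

7.3 MHz

T = 32 ns → f = 1/T = 31.25 MHz.
31.25 MHz mod fs = 7.3 MHz.
7.3 MHz ≤ fs/2 = 11.975 MHz, appears at 7.3 MHz.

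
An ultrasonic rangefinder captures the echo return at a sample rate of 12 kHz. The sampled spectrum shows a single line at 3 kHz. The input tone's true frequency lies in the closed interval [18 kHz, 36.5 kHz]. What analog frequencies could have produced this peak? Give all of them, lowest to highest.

21 kHz, 27 kHz, 33 kHz

Frequencies that alias to 3 kHz are k·fs ± 3 kHz for integer k ≥ 0.
k=0: 3 kHz.
k=1: 9 kHz, 15 kHz.
k=2: 21 kHz, 27 kHz.
k=3: 33 kHz, 39 kHz.
k=4: 45 kHz, 51 kHz.
Within [18 kHz, 36.5 kHz]: 21 kHz, 27 kHz, 33 kHz.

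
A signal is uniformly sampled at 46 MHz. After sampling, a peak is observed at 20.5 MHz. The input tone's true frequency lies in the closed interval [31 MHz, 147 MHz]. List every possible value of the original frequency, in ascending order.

66.5 MHz, 71.5 MHz, 112.5 MHz, 117.5 MHz

Frequencies that alias to 20.5 MHz are k·fs ± 20.5 MHz for integer k ≥ 0.
k=0: 20.5 MHz.
k=1: 25.5 MHz, 66.5 MHz.
k=2: 71.5 MHz, 112.5 MHz.
k=3: 117.5 MHz, 158.5 MHz.
k=4: 163.5 MHz, 204.5 MHz.
Within [31 MHz, 147 MHz]: 66.5 MHz, 71.5 MHz, 112.5 MHz, 117.5 MHz.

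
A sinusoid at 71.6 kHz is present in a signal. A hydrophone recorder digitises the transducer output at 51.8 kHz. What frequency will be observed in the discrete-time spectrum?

71.6 kHz mod fs = 19.8 kHz.
19.8 kHz ≤ fs/2 = 25.9 kHz, appears at 19.8 kHz.

19.8 kHz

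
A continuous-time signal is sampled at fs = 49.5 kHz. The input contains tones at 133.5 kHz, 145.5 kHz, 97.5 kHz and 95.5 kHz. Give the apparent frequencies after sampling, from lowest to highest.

fs/2 = 24.75 kHz.
133.5 kHz mod fs = 34.5 kHz.
34.5 kHz > fs/2 = 24.75 kHz, folds to fs − 34.5 kHz = 15 kHz.
145.5 kHz mod fs = 46.5 kHz.
46.5 kHz > fs/2 = 24.75 kHz, folds to fs − 46.5 kHz = 3 kHz.
97.5 kHz mod fs = 48 kHz.
48 kHz > fs/2 = 24.75 kHz, folds to fs − 48 kHz = 1.5 kHz.
95.5 kHz mod fs = 46 kHz.
46 kHz > fs/2 = 24.75 kHz, folds to fs − 46 kHz = 3.5 kHz.
Distinct values: {1.5 kHz, 3 kHz, 3.5 kHz, 15 kHz}.

1.5 kHz, 3 kHz, 3.5 kHz, 15 kHz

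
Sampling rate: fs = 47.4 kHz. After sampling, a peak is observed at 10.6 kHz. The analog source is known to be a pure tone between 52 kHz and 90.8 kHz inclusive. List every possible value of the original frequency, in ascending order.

58 kHz, 84.2 kHz

Frequencies that alias to 10.6 kHz are k·fs ± 10.6 kHz for integer k ≥ 0.
k=0: 10.6 kHz.
k=1: 36.8 kHz, 58 kHz.
k=2: 84.2 kHz, 105.4 kHz.
k=3: 131.6 kHz, 152.8 kHz.
Within [52 kHz, 90.8 kHz]: 58 kHz, 84.2 kHz.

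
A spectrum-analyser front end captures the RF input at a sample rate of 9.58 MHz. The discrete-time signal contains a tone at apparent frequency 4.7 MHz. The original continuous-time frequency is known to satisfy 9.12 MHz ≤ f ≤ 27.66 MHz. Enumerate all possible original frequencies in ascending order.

Frequencies that alias to 4.7 MHz are k·fs ± 4.7 MHz for integer k ≥ 0.
k=0: 4.7 MHz.
k=1: 4.88 MHz, 14.28 MHz.
k=2: 14.46 MHz, 23.86 MHz.
k=3: 24.04 MHz, 33.44 MHz.
k=4: 33.62 MHz, 43.02 MHz.
Within [9.12 MHz, 27.66 MHz]: 14.28 MHz, 14.46 MHz, 23.86 MHz, 24.04 MHz.

14.28 MHz, 14.46 MHz, 23.86 MHz, 24.04 MHz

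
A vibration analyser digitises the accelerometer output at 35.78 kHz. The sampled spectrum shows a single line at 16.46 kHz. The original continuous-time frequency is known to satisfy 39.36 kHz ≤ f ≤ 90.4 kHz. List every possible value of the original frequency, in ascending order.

Frequencies that alias to 16.46 kHz are k·fs ± 16.46 kHz for integer k ≥ 0.
k=0: 16.46 kHz.
k=1: 19.32 kHz, 52.24 kHz.
k=2: 55.1 kHz, 88.02 kHz.
k=3: 90.88 kHz, 123.8 kHz.
Within [39.36 kHz, 90.4 kHz]: 52.24 kHz, 55.1 kHz, 88.02 kHz.

52.24 kHz, 55.1 kHz, 88.02 kHz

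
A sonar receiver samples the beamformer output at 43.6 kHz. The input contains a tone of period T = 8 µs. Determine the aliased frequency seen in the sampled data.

T = 8 µs → f = 1/T = 125 kHz.
125 kHz mod fs = 37.8 kHz.
37.8 kHz > fs/2 = 21.8 kHz, folds to fs − 37.8 kHz = 5.8 kHz.

5.8 kHz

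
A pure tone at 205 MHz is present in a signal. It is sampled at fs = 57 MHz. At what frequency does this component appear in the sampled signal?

205 MHz mod fs = 34 MHz.
34 MHz > fs/2 = 28.5 MHz, folds to fs − 34 MHz = 23 MHz.

23 MHz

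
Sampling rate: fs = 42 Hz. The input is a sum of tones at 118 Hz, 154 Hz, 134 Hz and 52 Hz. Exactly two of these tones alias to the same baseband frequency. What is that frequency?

8 Hz

fs/2 = 21 Hz.
118 Hz mod fs = 34 Hz.
34 Hz > fs/2 = 21 Hz, folds to fs − 34 Hz = 8 Hz.
154 Hz mod fs = 28 Hz.
28 Hz > fs/2 = 21 Hz, folds to fs − 28 Hz = 14 Hz.
134 Hz mod fs = 8 Hz.
8 Hz ≤ fs/2 = 21 Hz, appears at 8 Hz.
52 Hz mod fs = 10 Hz.
10 Hz ≤ fs/2 = 21 Hz, appears at 10 Hz.
118 Hz and 134 Hz both map to 8 Hz.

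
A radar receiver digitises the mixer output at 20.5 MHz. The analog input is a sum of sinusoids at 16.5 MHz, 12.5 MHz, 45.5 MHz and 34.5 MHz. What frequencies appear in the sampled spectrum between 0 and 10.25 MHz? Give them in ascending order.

4 MHz, 4.5 MHz, 6.5 MHz, 8 MHz

fs/2 = 10.25 MHz.
16.5 MHz > fs/2 = 10.25 MHz, folds to fs − 16.5 MHz = 4 MHz.
12.5 MHz > fs/2 = 10.25 MHz, folds to fs − 12.5 MHz = 8 MHz.
45.5 MHz mod fs = 4.5 MHz.
4.5 MHz ≤ fs/2 = 10.25 MHz, appears at 4.5 MHz.
34.5 MHz mod fs = 14 MHz.
14 MHz > fs/2 = 10.25 MHz, folds to fs − 14 MHz = 6.5 MHz.
Distinct values: {4 MHz, 4.5 MHz, 6.5 MHz, 8 MHz}.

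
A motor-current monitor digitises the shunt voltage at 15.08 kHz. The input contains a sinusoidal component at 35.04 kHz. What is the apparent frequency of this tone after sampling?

4.88 kHz

35.04 kHz mod fs = 4.88 kHz.
4.88 kHz ≤ fs/2 = 7.54 kHz, appears at 4.88 kHz.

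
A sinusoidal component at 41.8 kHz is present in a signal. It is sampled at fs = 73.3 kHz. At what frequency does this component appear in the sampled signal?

41.8 kHz > fs/2 = 36.65 kHz, folds to fs − 41.8 kHz = 31.5 kHz.

31.5 kHz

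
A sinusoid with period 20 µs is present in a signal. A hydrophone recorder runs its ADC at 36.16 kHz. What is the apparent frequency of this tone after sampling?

T = 20 µs → f = 1/T = 50 kHz.
50 kHz mod fs = 13.84 kHz.
13.84 kHz ≤ fs/2 = 18.08 kHz, appears at 13.84 kHz.

13.84 kHz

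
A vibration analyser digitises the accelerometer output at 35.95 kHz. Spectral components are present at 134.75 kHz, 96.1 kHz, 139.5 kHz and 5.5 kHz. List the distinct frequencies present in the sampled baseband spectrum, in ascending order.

fs/2 = 17.975 kHz.
134.75 kHz mod fs = 26.9 kHz.
26.9 kHz > fs/2 = 17.975 kHz, folds to fs − 26.9 kHz = 9.05 kHz.
96.1 kHz mod fs = 24.2 kHz.
24.2 kHz > fs/2 = 17.975 kHz, folds to fs − 24.2 kHz = 11.75 kHz.
139.5 kHz mod fs = 31.65 kHz.
31.65 kHz > fs/2 = 17.975 kHz, folds to fs − 31.65 kHz = 4.3 kHz.
5.5 kHz ≤ fs/2 = 17.975 kHz, passes unchanged.
Distinct values: {4.3 kHz, 5.5 kHz, 9.05 kHz, 11.75 kHz}.

4.3 kHz, 5.5 kHz, 9.05 kHz, 11.75 kHz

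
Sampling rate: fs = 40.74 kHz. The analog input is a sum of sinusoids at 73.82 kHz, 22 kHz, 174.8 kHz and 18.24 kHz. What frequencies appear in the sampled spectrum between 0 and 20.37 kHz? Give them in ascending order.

fs/2 = 20.37 kHz.
73.82 kHz mod fs = 33.08 kHz.
33.08 kHz > fs/2 = 20.37 kHz, folds to fs − 33.08 kHz = 7.66 kHz.
22 kHz > fs/2 = 20.37 kHz, folds to fs − 22 kHz = 18.74 kHz.
174.8 kHz mod fs = 11.84 kHz.
11.84 kHz ≤ fs/2 = 20.37 kHz, appears at 11.84 kHz.
18.24 kHz ≤ fs/2 = 20.37 kHz, passes unchanged.
Distinct values: {7.66 kHz, 11.84 kHz, 18.24 kHz, 18.74 kHz}.

7.66 kHz, 11.84 kHz, 18.24 kHz, 18.74 kHz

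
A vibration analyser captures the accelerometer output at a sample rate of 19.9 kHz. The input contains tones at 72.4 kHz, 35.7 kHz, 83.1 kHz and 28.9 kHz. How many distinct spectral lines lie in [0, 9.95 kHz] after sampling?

fs/2 = 9.95 kHz.
72.4 kHz mod fs = 12.7 kHz.
12.7 kHz > fs/2 = 9.95 kHz, folds to fs − 12.7 kHz = 7.2 kHz.
35.7 kHz mod fs = 15.8 kHz.
15.8 kHz > fs/2 = 9.95 kHz, folds to fs − 15.8 kHz = 4.1 kHz.
83.1 kHz mod fs = 3.5 kHz.
3.5 kHz ≤ fs/2 = 9.95 kHz, appears at 3.5 kHz.
28.9 kHz mod fs = 9 kHz.
9 kHz ≤ fs/2 = 9.95 kHz, appears at 9 kHz.
Distinct values: {3.5 kHz, 4.1 kHz, 7.2 kHz, 9 kHz} → 4.

4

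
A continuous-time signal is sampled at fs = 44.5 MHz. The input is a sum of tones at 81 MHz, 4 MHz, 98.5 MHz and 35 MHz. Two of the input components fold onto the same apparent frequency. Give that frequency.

9.5 MHz

fs/2 = 22.25 MHz.
81 MHz mod fs = 36.5 MHz.
36.5 MHz > fs/2 = 22.25 MHz, folds to fs − 36.5 MHz = 8 MHz.
4 MHz ≤ fs/2 = 22.25 MHz, passes unchanged.
98.5 MHz mod fs = 9.5 MHz.
9.5 MHz ≤ fs/2 = 22.25 MHz, appears at 9.5 MHz.
35 MHz > fs/2 = 22.25 MHz, folds to fs − 35 MHz = 9.5 MHz.
35 MHz and 98.5 MHz both map to 9.5 MHz.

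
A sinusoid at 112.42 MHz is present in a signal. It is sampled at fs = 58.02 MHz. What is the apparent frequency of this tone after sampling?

3.62 MHz

112.42 MHz mod fs = 54.4 MHz.
54.4 MHz > fs/2 = 29.01 MHz, folds to fs − 54.4 MHz = 3.62 MHz.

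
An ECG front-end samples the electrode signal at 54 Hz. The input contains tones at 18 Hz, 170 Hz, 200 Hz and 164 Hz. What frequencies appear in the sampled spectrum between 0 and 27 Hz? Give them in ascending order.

fs/2 = 27 Hz.
18 Hz ≤ fs/2 = 27 Hz, passes unchanged.
170 Hz mod fs = 8 Hz.
8 Hz ≤ fs/2 = 27 Hz, appears at 8 Hz.
200 Hz mod fs = 38 Hz.
38 Hz > fs/2 = 27 Hz, folds to fs − 38 Hz = 16 Hz.
164 Hz mod fs = 2 Hz.
2 Hz ≤ fs/2 = 27 Hz, appears at 2 Hz.
Distinct values: {2 Hz, 8 Hz, 16 Hz, 18 Hz}.

2 Hz, 8 Hz, 16 Hz, 18 Hz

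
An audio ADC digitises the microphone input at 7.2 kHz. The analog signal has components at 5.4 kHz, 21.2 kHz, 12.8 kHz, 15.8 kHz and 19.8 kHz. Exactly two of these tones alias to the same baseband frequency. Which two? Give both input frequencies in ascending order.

5.4 kHz, 19.8 kHz

fs/2 = 3.6 kHz.
5.4 kHz > fs/2 = 3.6 kHz, folds to fs − 5.4 kHz = 1.8 kHz.
21.2 kHz mod fs = 6.8 kHz.
6.8 kHz > fs/2 = 3.6 kHz, folds to fs − 6.8 kHz = 0.4 kHz.
12.8 kHz mod fs = 5.6 kHz.
5.6 kHz > fs/2 = 3.6 kHz, folds to fs − 5.6 kHz = 1.6 kHz.
15.8 kHz mod fs = 1.4 kHz.
1.4 kHz ≤ fs/2 = 3.6 kHz, appears at 1.4 kHz.
19.8 kHz mod fs = 5.4 kHz.
5.4 kHz > fs/2 = 3.6 kHz, folds to fs − 5.4 kHz = 1.8 kHz.
5.4 kHz and 19.8 kHz both map to 1.8 kHz.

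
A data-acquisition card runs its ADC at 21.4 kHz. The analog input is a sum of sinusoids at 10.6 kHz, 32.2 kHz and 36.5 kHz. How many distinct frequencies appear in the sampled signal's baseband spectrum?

fs/2 = 10.7 kHz.
10.6 kHz ≤ fs/2 = 10.7 kHz, passes unchanged.
32.2 kHz mod fs = 10.8 kHz.
10.8 kHz > fs/2 = 10.7 kHz, folds to fs − 10.8 kHz = 10.6 kHz.
36.5 kHz mod fs = 15.1 kHz.
15.1 kHz > fs/2 = 10.7 kHz, folds to fs − 15.1 kHz = 6.3 kHz.
Distinct values: {6.3 kHz, 10.6 kHz} → 2.

2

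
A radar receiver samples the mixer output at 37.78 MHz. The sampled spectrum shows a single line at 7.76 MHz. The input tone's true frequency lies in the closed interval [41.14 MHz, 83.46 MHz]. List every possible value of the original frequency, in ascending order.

45.54 MHz, 67.8 MHz, 83.32 MHz

Frequencies that alias to 7.76 MHz are k·fs ± 7.76 MHz for integer k ≥ 0.
k=0: 7.76 MHz.
k=1: 30.02 MHz, 45.54 MHz.
k=2: 67.8 MHz, 83.32 MHz.
k=3: 105.58 MHz, 121.1 MHz.
Within [41.14 MHz, 83.46 MHz]: 45.54 MHz, 67.8 MHz, 83.32 MHz.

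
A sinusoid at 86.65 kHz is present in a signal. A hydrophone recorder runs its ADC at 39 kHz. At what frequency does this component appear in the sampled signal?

86.65 kHz mod fs = 8.65 kHz.
8.65 kHz ≤ fs/2 = 19.5 kHz, appears at 8.65 kHz.

8.65 kHz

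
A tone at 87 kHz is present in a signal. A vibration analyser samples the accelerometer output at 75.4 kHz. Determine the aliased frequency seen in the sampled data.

87 kHz mod fs = 11.6 kHz.
11.6 kHz ≤ fs/2 = 37.7 kHz, appears at 11.6 kHz.

11.6 kHz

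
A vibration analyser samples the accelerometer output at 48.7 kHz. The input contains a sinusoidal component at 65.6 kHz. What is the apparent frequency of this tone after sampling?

16.9 kHz

65.6 kHz mod fs = 16.9 kHz.
16.9 kHz ≤ fs/2 = 24.35 kHz, appears at 16.9 kHz.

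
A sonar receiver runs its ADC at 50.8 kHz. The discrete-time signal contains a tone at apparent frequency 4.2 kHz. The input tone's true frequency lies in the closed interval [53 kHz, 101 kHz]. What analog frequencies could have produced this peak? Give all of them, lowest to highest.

Frequencies that alias to 4.2 kHz are k·fs ± 4.2 kHz for integer k ≥ 0.
k=0: 4.2 kHz.
k=1: 46.6 kHz, 55 kHz.
k=2: 97.4 kHz, 105.8 kHz.
k=3: 148.2 kHz, 156.6 kHz.
Within [53 kHz, 101 kHz]: 55 kHz, 97.4 kHz.

55 kHz, 97.4 kHz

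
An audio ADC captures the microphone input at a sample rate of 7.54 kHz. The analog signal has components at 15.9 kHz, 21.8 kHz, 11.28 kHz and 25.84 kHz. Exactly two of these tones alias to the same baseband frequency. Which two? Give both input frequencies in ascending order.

15.9 kHz, 21.8 kHz

fs/2 = 3.77 kHz.
15.9 kHz mod fs = 0.82 kHz.
0.82 kHz ≤ fs/2 = 3.77 kHz, appears at 0.82 kHz.
21.8 kHz mod fs = 6.72 kHz.
6.72 kHz > fs/2 = 3.77 kHz, folds to fs − 6.72 kHz = 0.82 kHz.
11.28 kHz mod fs = 3.74 kHz.
3.74 kHz ≤ fs/2 = 3.77 kHz, appears at 3.74 kHz.
25.84 kHz mod fs = 3.22 kHz.
3.22 kHz ≤ fs/2 = 3.77 kHz, appears at 3.22 kHz.
15.9 kHz and 21.8 kHz both map to 0.82 kHz.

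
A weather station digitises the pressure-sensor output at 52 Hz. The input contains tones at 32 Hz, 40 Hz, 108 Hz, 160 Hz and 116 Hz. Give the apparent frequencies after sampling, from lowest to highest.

4 Hz, 12 Hz, 20 Hz

fs/2 = 26 Hz.
32 Hz > fs/2 = 26 Hz, folds to fs − 32 Hz = 20 Hz.
40 Hz > fs/2 = 26 Hz, folds to fs − 40 Hz = 12 Hz.
108 Hz mod fs = 4 Hz.
4 Hz ≤ fs/2 = 26 Hz, appears at 4 Hz.
160 Hz mod fs = 4 Hz.
4 Hz ≤ fs/2 = 26 Hz, appears at 4 Hz.
116 Hz mod fs = 12 Hz.
12 Hz ≤ fs/2 = 26 Hz, appears at 12 Hz.
Distinct values: {4 Hz, 12 Hz, 20 Hz}.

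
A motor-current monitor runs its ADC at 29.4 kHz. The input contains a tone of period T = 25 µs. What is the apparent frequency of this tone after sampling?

10.6 kHz

T = 25 µs → f = 1/T = 40 kHz.
40 kHz mod fs = 10.6 kHz.
10.6 kHz ≤ fs/2 = 14.7 kHz, appears at 10.6 kHz.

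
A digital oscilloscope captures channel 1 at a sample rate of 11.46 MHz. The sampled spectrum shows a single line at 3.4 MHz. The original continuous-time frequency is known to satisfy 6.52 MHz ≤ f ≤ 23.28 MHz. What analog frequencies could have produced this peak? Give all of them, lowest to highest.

Frequencies that alias to 3.4 MHz are k·fs ± 3.4 MHz for integer k ≥ 0.
k=0: 3.4 MHz.
k=1: 8.06 MHz, 14.86 MHz.
k=2: 19.52 MHz, 26.32 MHz.
k=3: 30.98 MHz, 37.78 MHz.
Within [6.52 MHz, 23.28 MHz]: 8.06 MHz, 14.86 MHz, 19.52 MHz.

8.06 MHz, 14.86 MHz, 19.52 MHz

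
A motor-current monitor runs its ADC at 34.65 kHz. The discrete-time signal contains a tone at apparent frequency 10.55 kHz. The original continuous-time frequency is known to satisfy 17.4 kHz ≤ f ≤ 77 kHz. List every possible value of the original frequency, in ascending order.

Frequencies that alias to 10.55 kHz are k·fs ± 10.55 kHz for integer k ≥ 0.
k=0: 10.55 kHz.
k=1: 24.1 kHz, 45.2 kHz.
k=2: 58.75 kHz, 79.85 kHz.
k=3: 93.4 kHz, 114.5 kHz.
Within [17.4 kHz, 77 kHz]: 24.1 kHz, 45.2 kHz, 58.75 kHz.

24.1 kHz, 45.2 kHz, 58.75 kHz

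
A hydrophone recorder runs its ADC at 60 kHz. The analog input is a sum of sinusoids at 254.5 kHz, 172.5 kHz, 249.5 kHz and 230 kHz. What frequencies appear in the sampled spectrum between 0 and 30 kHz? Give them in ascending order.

7.5 kHz, 9.5 kHz, 10 kHz, 14.5 kHz

fs/2 = 30 kHz.
254.5 kHz mod fs = 14.5 kHz.
14.5 kHz ≤ fs/2 = 30 kHz, appears at 14.5 kHz.
172.5 kHz mod fs = 52.5 kHz.
52.5 kHz > fs/2 = 30 kHz, folds to fs − 52.5 kHz = 7.5 kHz.
249.5 kHz mod fs = 9.5 kHz.
9.5 kHz ≤ fs/2 = 30 kHz, appears at 9.5 kHz.
230 kHz mod fs = 50 kHz.
50 kHz > fs/2 = 30 kHz, folds to fs − 50 kHz = 10 kHz.
Distinct values: {7.5 kHz, 9.5 kHz, 10 kHz, 14.5 kHz}.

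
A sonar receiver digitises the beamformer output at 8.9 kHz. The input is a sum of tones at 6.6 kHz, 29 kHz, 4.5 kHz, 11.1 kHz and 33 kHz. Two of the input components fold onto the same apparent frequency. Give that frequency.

2.3 kHz

fs/2 = 4.45 kHz.
6.6 kHz > fs/2 = 4.45 kHz, folds to fs − 6.6 kHz = 2.3 kHz.
29 kHz mod fs = 2.3 kHz.
2.3 kHz ≤ fs/2 = 4.45 kHz, appears at 2.3 kHz.
4.5 kHz > fs/2 = 4.45 kHz, folds to fs − 4.5 kHz = 4.4 kHz.
11.1 kHz mod fs = 2.2 kHz.
2.2 kHz ≤ fs/2 = 4.45 kHz, appears at 2.2 kHz.
33 kHz mod fs = 6.3 kHz.
6.3 kHz > fs/2 = 4.45 kHz, folds to fs − 6.3 kHz = 2.6 kHz.
6.6 kHz and 29 kHz both map to 2.3 kHz.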